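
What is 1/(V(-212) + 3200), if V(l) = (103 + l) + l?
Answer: 1/2879 ≈ 0.00034734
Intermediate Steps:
V(l) = 103 + 2*l
1/(V(-212) + 3200) = 1/((103 + 2*(-212)) + 3200) = 1/((103 - 424) + 3200) = 1/(-321 + 3200) = 1/2879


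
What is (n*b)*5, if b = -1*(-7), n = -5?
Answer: -175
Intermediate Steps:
b = 7
(n*b)*5 = -5*7*5 = -35*5 = -175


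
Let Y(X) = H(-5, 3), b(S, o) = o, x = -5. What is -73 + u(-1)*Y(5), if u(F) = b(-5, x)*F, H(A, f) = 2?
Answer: -63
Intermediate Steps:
Y(X) = 2
u(F) = -5*F
-73 + u(-1)*Y(5) = -73 - 5*(-1)*2 = -73 + 5*2 = -73 + 10 = -63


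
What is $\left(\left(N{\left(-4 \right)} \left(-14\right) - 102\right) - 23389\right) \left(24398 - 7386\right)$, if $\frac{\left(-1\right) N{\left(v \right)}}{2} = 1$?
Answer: $-399152556$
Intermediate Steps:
$N{\left(v \right)} = -2$ ($N{\left(v \right)} = \left(-2\right) 1 = -2$)
$\left(\left(N{\left(-4 \right)} \left(-14\right) - 102\right) - 23389\right) \left(24398 - 7386\right) = \left(\left(\left(-2\right) \left(-14\right) - 102\right) - 23389\right) \left(24398 - 7386\right) = \left(\left(28 - 102\right) - 23389\right) 17012 = \left(-74 - 23389\right) 17012 = \left(-23463\right) 17012 = -399152556$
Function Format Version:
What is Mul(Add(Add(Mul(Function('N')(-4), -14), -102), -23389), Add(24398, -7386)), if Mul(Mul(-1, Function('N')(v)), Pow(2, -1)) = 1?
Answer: -399152556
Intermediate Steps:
Function('N')(v) = -2 (Function('N')(v) = Mul(-2, 1) = -2)
Mul(Add(Add(Mul(Function('N')(-4), -14), -102), -23389), Add(24398, -7386)) = Mul(Add(Add(Mul(-2, -14), -102), -23389), Add(24398, -7386)) = Mul(Add(Add(28, -102), -23389), 17012) = Mul(Add(-74, -23389), 17012) = Mul(-23463, 17012) = -399152556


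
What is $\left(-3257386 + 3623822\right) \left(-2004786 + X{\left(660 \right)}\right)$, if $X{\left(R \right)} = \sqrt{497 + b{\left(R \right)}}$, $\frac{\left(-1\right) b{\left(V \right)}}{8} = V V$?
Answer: $-734625762696 + 366436 i \sqrt{3484303} \approx -7.3463 \cdot 10^{11} + 6.84 \cdot 10^{8} i$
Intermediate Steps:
$b{\left(V \right)} = - 8 V^{2}$ ($b{\left(V \right)} = - 8 V V = - 8 V^{2}$)
$X{\left(R \right)} = \sqrt{497 - 8 R^{2}}$
$\left(-3257386 + 3623822\right) \left(-2004786 + X{\left(660 \right)}\right) = \left(-3257386 + 3623822\right) \left(-2004786 + \sqrt{497 - 8 \cdot 660^{2}}\right) = 366436 \left(-2004786 + \sqrt{497 - 3484800}\right) = 366436 \left(-2004786 + \sqrt{-3484303}\right) = 366436 \left(-2004786 + i \sqrt{3484303}\right) = -734625762696 + 366436 i \sqrt{3484303}$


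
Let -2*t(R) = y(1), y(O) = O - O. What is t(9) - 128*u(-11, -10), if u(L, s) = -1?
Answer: 128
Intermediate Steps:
y(O) = 0
t(R) = 0 (t(R) = -½*0 = 0)
t(9) - 128*u(-11, -10) = 0 - 128*(-1) = 0 + 128 = 128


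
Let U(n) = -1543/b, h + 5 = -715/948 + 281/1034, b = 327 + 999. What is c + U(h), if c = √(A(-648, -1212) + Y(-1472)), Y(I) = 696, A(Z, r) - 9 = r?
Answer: -1543/1326 + 13*I*√3 ≈ -1.1637 + 22.517*I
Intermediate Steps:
A(Z, r) = 9 + r
b = 1326
c = 13*I*√3 (c = √((9 - 1212) + 696) = √(-1203 + 696) = √(-507) = 13*I*√3 ≈ 22.517*I)
h = -2687041/490116 (h = -5 + (-715/948 + 281/1034) = -5 - 236461/490116 = -2687041/490116 ≈ -5.4825)
U(n) = -1543/1326
c + U(h) = 13*I*√3 - 1543/1326 = -1543/1326 + 13*I*√3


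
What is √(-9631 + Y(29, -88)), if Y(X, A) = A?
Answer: I*√9719 ≈ 98.585*I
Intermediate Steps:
√(-9631 + Y(29, -88)) = √(-9631 - 88) = √(-9719) = I*√9719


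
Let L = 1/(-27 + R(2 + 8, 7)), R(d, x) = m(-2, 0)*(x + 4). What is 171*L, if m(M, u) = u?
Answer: -19/3 ≈ -6.3333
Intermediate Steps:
R(d, x) = 0 (R(d, x) = 0*(x + 4) = 0*(4 + x) = 0)
L = -1/27 (L = 1/(-27 + 0) = 1/(-27) = -1/27 ≈ -0.037037)
171*L = 171*(-1/27) = -19/3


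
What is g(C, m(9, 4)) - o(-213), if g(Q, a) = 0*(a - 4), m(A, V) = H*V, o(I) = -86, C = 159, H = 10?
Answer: 86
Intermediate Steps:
m(A, V) = 10*V
g(Q, a) = 0 (g(Q, a) = 0*(-4 + a) = 0)
g(C, m(9, 4)) - o(-213) = 0 - 1*(-86) = 0 + 86 = 86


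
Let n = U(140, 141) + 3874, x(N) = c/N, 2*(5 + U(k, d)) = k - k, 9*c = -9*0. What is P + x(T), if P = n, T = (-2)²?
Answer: 3869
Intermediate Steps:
c = 0 (c = (-9*0)/9 = (⅑)*0 = 0)
T = 4
U(k, d) = -5 (U(k, d) = -5 + (k - k)/2 = -5 + (½)*0 = -5 + 0 = -5)
x(N) = 0 (x(N) = 0/N = 0)
n = 3869 (n = -5 + 3874 = 3869)
P = 3869
P + x(T) = 3869 + 0 = 3869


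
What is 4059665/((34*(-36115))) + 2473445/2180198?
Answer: -290685283186/133854346309 ≈ -2.1717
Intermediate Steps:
4059665/((34*(-36115))) + 2473445/2180198 = 4059665/(-1227910) + 2473445*(1/2180198) = 4059665*(-1/1227910) + 2473445/2180198 = -811933/245582 + 2473445/2180198 = -290685283186/133854346309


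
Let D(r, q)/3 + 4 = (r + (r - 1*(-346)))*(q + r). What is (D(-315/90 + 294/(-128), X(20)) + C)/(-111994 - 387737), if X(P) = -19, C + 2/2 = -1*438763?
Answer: 949560709/1023449088 ≈ 0.92780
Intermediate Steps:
C = -438764 (C = -1 - 1*438763 = -1 - 438763 = -438764)
D(r, q) = -12 + 3*(346 + 2*r)*(q + r) (D(r, q) = -12 + 3*((r + (r - 1*(-346)))*(q + r)) = -12 + 3*((r + (r + 346))*(q + r)) = -12 + 3*((r + (346 + r))*(q + r)) = -12 + 3*((346 + 2*r)*(q + r)) = -12 + 3*(346 + 2*r)*(q + r))
(D(-315/90 + 294/(-128), X(20)) + C)/(-111994 - 387737) = ((-12 + 6*(-315/90 + 294/(-128))² + 1038*(-19) + 1038*(-315/90 + 294/(-128)) + 6*(-19)*(-315/90 + 294/(-128))) - 438764)/(-111994 - 387737) = ((-12 + 6*(-315*1/90 + 294*(-1/128))² - 19722 + 1038*(-315*1/90 + 294*(-1/128)) + 6*(-19)*(-315*1/90 + 294*(-1/128))) - 438764)/(-499731) = ((-12 + 6*(-7/2 - 147/64)² - 19722 + 1038*(-7/2 - 147/64) + 6*(-19)*(-7/2 - 147/64)) - 438764)*(-1/499731) = ((-12 + 6*(-371/64)² - 19722 + 1038*(-371/64) + 6*(-19)*(-371/64)) - 438764)*(-1/499731) = ((-12 + 6*(137641/4096) - 19722 - 192549/32 + 21147/32) - 438764)*(-1/499731) = ((-12 + 412923/2048 - 19722 - 192549/32 + 21147/32) - 438764)*(-1/499731) = (-50972037/2048 - 438764)*(-1/499731) = -949560709/2048*(-1/499731) = 949560709/1023449088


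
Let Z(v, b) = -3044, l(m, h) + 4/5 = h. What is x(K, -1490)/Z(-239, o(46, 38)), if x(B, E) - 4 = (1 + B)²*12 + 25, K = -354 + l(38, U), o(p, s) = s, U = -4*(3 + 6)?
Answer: -45583937/76100 ≈ -599.00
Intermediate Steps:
U = -36 (U = -4*9 = -36)
l(m, h) = -⅘ + h
K = -1954/5 (K = -354 + (-⅘ - 36) = -354 - 184/5 = -1954/5 ≈ -390.80)
x(B, E) = 29 + 12*(1 + B)² (x(B, E) = 4 + ((1 + B)²*12 + 25) = 4 + (12*(1 + B)² + 25) = 4 + (25 + 12*(1 + B)²) = 29 + 12*(1 + B)²)
x(K, -1490)/Z(-239, o(46, 38)) = (29 + 12*(1 - 1954/5)²)/(-3044) = (29 + 12*(-1949/5)²)*(-1/3044) = (29 + 12*(3798601/25))*(-1/3044) = (29 + 45583212/25)*(-1/3044) = (45583937/25)*(-1/3044) = -45583937/76100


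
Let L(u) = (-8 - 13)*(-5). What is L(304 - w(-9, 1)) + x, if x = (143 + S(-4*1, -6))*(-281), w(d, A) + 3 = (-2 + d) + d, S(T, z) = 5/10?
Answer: -80437/2 ≈ -40219.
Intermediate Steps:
S(T, z) = ½ (S(T, z) = 5*(⅒) = ½)
w(d, A) = -5 + 2*d (w(d, A) = -3 + ((-2 + d) + d) = -3 + (-2 + 2*d) = -5 + 2*d)
L(u) = 105 (L(u) = -21*(-5) = 105)
x = -80647/2 (x = (143 + ½)*(-281) = (287/2)*(-281) = -80647/2 ≈ -40324.)
L(304 - w(-9, 1)) + x = 105 - 80647/2 = -80437/2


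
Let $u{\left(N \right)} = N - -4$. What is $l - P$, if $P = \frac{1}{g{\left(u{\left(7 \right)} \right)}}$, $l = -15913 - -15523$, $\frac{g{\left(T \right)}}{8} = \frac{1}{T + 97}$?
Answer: $- \frac{807}{2} \approx -403.5$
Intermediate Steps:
$u{\left(N \right)} = 4 + N$ ($u{\left(N \right)} = N + 4 = 4 + N$)
$g{\left(T \right)} = \frac{8}{97 + T}$ ($g{\left(T \right)} = \frac{8}{T + 97} = \frac{8}{97 + T}$)
$l = -390$ ($l = -15913 + 15523 = -390$)
$P = \frac{27}{2}$ ($P = \frac{1}{8 \frac{1}{97 + \left(4 + 7\right)}} = \frac{1}{8 \frac{1}{97 + 11}} = \frac{1}{8 \cdot \frac{1}{108}} = \frac{1}{\frac{2}{27}} = \frac{27}{2} \approx 13.5$)
$l - P = -390 - \frac{27}{2} = - \frac{807}{2}$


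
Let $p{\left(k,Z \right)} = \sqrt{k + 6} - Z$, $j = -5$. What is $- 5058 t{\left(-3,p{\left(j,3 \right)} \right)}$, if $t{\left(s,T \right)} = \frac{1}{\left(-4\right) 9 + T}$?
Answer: $\frac{2529}{19} \approx 133.11$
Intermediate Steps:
$p{\left(k,Z \right)} = \sqrt{6 + k} - Z$
$t{\left(s,T \right)} = \frac{1}{-36 + T}$
$- 5058 t{\left(-3,p{\left(j,3 \right)} \right)} = - \frac{5058}{-36 + \left(\sqrt{6 - 5} - 3\right)} = - \frac{5058}{-36 - \left(3 - \sqrt{1}\right)} = - \frac{5058}{-36 + \left(1 - 3\right)} = - \frac{5058}{-36 - 2} = - \frac{5058}{-38} = \left(-5058\right) \left(- \frac{1}{38}\right) = \frac{2529}{19}$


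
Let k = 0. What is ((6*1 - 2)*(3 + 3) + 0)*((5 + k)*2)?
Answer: 240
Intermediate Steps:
((6*1 - 2)*(3 + 3) + 0)*((5 + k)*2) = ((6*1 - 2)*(3 + 3) + 0)*((5 + 0)*2) = ((6 - 2)*6 + 0)*(5*2) = (4*6 + 0)*10 = (24 + 0)*10 = 24*10 = 240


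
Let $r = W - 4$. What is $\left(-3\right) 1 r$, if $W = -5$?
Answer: $27$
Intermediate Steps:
$r = -9$ ($r = -5 - 4 = -9$)
$\left(-3\right) 1 r = \left(-3\right) 1 \left(-9\right) = \left(-3\right) \left(-9\right) = 27$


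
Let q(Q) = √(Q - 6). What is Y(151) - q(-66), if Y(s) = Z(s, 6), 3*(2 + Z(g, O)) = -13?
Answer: -19/3 - 6*I*√2 ≈ -6.3333 - 8.4853*I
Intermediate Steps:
Z(g, O) = -19/3 (Z(g, O) = -2 + (⅓)*(-13) = -2 - 13/3 = -19/3)
Y(s) = -19/3
q(Q) = √(-6 + Q)
Y(151) - q(-66) = -19/3 - √(-6 - 66) = -19/3 - √(-72) = -19/3 - 6*I*√2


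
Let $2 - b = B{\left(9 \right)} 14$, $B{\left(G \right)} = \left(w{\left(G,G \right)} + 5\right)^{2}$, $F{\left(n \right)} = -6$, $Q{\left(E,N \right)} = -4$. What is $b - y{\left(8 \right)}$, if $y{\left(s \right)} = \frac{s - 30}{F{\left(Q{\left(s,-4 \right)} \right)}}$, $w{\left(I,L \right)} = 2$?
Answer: $- \frac{2063}{3} \approx -687.67$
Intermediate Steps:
$B{\left(G \right)} = 49$ ($B{\left(G \right)} = \left(2 + 5\right)^{2} = 7^{2} = 49$)
$b = -684$ ($b = 2 - 49 \cdot 14 = 2 - 686 = -684$)
$y{\left(s \right)} = 5 - \frac{s}{6}$ ($y{\left(s \right)} = \frac{s - 30}{-6} = \left(s - 30\right) \left(- \frac{1}{6}\right) = \left(-30 + s\right) \left(- \frac{1}{6}\right) = 5 - \frac{s}{6}$)
$b - y{\left(8 \right)} = -684 - \left(5 - \frac{4}{3}\right) = -684 - \frac{11}{3} = - \frac{2063}{3}$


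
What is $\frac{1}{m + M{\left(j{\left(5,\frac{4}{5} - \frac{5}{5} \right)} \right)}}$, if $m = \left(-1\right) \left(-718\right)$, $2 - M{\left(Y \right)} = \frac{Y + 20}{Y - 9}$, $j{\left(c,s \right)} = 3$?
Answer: $\frac{6}{4343} \approx 0.0013815$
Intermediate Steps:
$M{\left(Y \right)} = 2 - \frac{20 + Y}{-9 + Y}$ ($M{\left(Y \right)} = 2 - \frac{Y + 20}{Y - 9} = 2 - \frac{20 + Y}{-9 + Y}$)
$m = 718$
$\frac{1}{m + M{\left(j{\left(5,\frac{4}{5} - \frac{5}{5} \right)} \right)}} = \frac{1}{718 + \frac{-38 + 3}{-9 + 3}} = \frac{1}{718 + \frac{1}{-6} \left(-35\right)} = \frac{1}{718 - - \frac{35}{6}} = \frac{1}{718 + \frac{35}{6}} = \frac{1}{\frac{4343}{6}} = \frac{6}{4343}$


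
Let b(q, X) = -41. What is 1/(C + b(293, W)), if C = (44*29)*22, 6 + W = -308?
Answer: 1/28031 ≈ 3.5675e-5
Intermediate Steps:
W = -314 (W = -6 - 308 = -314)
C = 28072 (C = 1276*22 = 28072)
1/(C + b(293, W)) = 1/(28072 - 41) = 1/28031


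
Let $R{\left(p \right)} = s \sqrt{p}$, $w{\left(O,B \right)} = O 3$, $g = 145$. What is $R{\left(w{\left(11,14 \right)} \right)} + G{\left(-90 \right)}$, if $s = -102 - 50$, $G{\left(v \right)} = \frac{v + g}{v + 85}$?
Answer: $-11 - 152 \sqrt{33} \approx -884.17$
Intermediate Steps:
$G{\left(v \right)} = \frac{145 + v}{85 + v}$ ($G{\left(v \right)} = \frac{v + 145}{v + 85} = \frac{145 + v}{85 + v}$)
$w{\left(O,B \right)} = 3 O$
$s = -152$ ($s = -102 - 50 = -152$)
$R{\left(p \right)} = - 152 \sqrt{p}$
$R{\left(w{\left(11,14 \right)} \right)} + G{\left(-90 \right)} = - 152 \sqrt{3 \cdot 11} + \frac{145 - 90}{85 - 90} = - 152 \sqrt{33} + \frac{1}{-5} \cdot 55 = - 152 \sqrt{33} - 11 = -11 - 152 \sqrt{33}$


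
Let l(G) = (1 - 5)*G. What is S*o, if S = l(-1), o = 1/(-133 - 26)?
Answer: -4/159 ≈ -0.025157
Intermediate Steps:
l(G) = -4*G
o = -1/159 (o = 1/(-159) = -1/159 ≈ -0.0062893)
S = 4 (S = -4*(-1) = 4)
S*o = 4*(-1/159) = -4/159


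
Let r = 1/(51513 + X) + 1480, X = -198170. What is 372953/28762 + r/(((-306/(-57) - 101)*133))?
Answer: 129374686129/10067673574 ≈ 12.851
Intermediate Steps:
r = 217052359/146657 (r = 1/(51513 - 198170) + 1480 = 1/(-146657) + 1480 = -1/146657 + 1480 = 217052359/146657 ≈ 1480.0)
372953/28762 + r/(((-306/(-57) - 101)*133)) = 372953/28762 + 217052359/(146657*(((-306/(-57) - 101)*133))) = 372953*(1/28762) + 217052359/(146657*(((-306*(-1/57) - 101)*133))) = 372953/28762 + 217052359/(146657*(((102/19 - 101)*133))) = 372953/28762 + 217052359/(146657*((-1817/19*133))) = 372953/28762 + (217052359/146657)/(-12719) = 372953/28762 + (217052359/146657)*(-1/12719) = 372953/28762 - 217052359/1865330383 = 129374686129/10067673574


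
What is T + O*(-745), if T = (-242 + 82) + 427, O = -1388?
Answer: 1034327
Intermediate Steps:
T = 267 (T = -160 + 427 = 267)
T + O*(-745) = 267 - 1388*(-745) = 267 + 1034060 = 1034327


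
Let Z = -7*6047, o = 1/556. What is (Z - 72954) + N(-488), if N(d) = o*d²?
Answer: -15964801/139 ≈ -1.1485e+5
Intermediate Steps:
o = 1/556 ≈ 0.0017986
Z = -42329
N(d) = d²/556
(Z - 72954) + N(-488) = (-42329 - 72954) + (1/556)*(-488)² = -115283 + (1/556)*238144 = -115283 + 59536/139 = -15964801/139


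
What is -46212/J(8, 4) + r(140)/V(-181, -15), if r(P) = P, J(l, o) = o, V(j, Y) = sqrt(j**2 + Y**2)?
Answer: -11553 + 70*sqrt(32986)/16493 ≈ -11552.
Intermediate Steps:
V(j, Y) = sqrt(Y**2 + j**2)
-46212/J(8, 4) + r(140)/V(-181, -15) = -46212/4 + 140/(sqrt((-15)**2 + (-181)**2)) = -46212*1/4 + 140/(sqrt(225 + 32761)) = -11553 + 140/(sqrt(32986)) = -11553 + 140*(sqrt(32986)/32986) = -11553 + 70*sqrt(32986)/16493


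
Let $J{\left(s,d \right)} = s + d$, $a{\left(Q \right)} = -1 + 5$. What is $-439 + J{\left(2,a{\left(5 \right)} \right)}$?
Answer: $-433$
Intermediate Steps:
$a{\left(Q \right)} = 4$
$J{\left(s,d \right)} = d + s$
$-439 + J{\left(2,a{\left(5 \right)} \right)} = -439 + \left(4 + 2\right) = -439 + 6 = -433$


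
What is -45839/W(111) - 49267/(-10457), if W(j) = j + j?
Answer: -468401149/2321454 ≈ -201.77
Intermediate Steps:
W(j) = 2*j
-45839/W(111) - 49267/(-10457) = -45839/(2*111) - 49267/(-10457) = -45839/222 - 49267*(-1/10457) = -45839*1/222 + 49267/10457 = -45839/222 + 49267/10457 = -468401149/2321454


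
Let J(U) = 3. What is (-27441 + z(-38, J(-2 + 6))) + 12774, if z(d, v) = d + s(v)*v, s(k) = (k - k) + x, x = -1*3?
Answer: -14714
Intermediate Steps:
x = -3
s(k) = -3 (s(k) = (k - k) - 3 = 0 - 3 = -3)
z(d, v) = d - 3*v
(-27441 + z(-38, J(-2 + 6))) + 12774 = (-27441 + (-38 - 3*3)) + 12774 = (-27441 + (-38 - 9)) + 12774 = (-27441 - 47) + 12774 = -27488 + 12774 = -14714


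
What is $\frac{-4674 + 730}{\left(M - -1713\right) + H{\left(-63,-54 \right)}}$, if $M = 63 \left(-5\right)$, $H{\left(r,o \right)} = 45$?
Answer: $- \frac{3944}{1443} \approx -2.7332$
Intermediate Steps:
$M = -315$
$\frac{-4674 + 730}{\left(M - -1713\right) + H{\left(-63,-54 \right)}} = \frac{-4674 + 730}{\left(-315 - -1713\right) + 45} = - \frac{3944}{\left(-315 + 1713\right) + 45} = - \frac{3944}{1398 + 45} = - \frac{3944}{1443}$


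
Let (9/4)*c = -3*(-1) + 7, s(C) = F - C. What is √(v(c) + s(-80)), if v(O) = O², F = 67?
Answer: √13507/9 ≈ 12.913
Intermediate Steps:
s(C) = 67 - C
c = 40/9 (c = 4*(-3*(-1) + 7)/9 = 4*(3 + 7)/9 = (4/9)*10 = 40/9 ≈ 4.4444)
√(v(c) + s(-80)) = √((40/9)² + (67 - 1*(-80))) = √(1600/81 + (67 + 80)) = √(1600/81 + 147) = √(13507/81) = √13507/9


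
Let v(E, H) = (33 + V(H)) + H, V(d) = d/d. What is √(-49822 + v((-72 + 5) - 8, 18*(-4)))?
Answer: 6*I*√1385 ≈ 223.29*I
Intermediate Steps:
V(d) = 1
v(E, H) = 34 + H (v(E, H) = (33 + 1) + H = 34 + H)
√(-49822 + v((-72 + 5) - 8, 18*(-4))) = √(-49822 + (34 + 18*(-4))) = √(-49822 + (34 - 72)) = √(-49822 - 38) = √(-49860) = 6*I*√1385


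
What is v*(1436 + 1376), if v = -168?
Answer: -472416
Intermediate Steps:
v*(1436 + 1376) = -168*(1436 + 1376) = -168*2812 = -472416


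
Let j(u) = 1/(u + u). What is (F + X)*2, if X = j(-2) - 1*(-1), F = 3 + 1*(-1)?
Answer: 11/2 ≈ 5.5000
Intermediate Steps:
F = 2 (F = 3 - 1 = 2)
j(u) = 1/(2*u)
X = ¾ (X = (½)/(-2) - 1*(-1) = (½)*(-½) + 1 = -¼ + 1 = ¾ ≈ 0.75000)
(F + X)*2 = (2 + ¾)*2 = (11/4)*2 = 11/2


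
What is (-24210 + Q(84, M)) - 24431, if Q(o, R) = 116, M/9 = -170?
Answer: -48525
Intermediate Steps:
M = -1530 (M = 9*(-170) = -1530)
(-24210 + Q(84, M)) - 24431 = (-24210 + 116) - 24431 = -24094 - 24431 = -48525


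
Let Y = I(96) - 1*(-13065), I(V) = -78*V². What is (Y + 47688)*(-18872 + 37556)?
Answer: -12295846980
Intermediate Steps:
Y = -705783 (Y = -78*96² - 1*(-13065) = -78*9216 + 13065 = -718848 + 13065 = -705783)
(Y + 47688)*(-18872 + 37556) = (-705783 + 47688)*(-18872 + 37556) = -658095*18684 = -12295846980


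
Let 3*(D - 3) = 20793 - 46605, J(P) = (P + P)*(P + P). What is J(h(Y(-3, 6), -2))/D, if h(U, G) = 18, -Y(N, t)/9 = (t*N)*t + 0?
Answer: -432/2867 ≈ -0.15068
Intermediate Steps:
Y(N, t) = -9*N*t² (Y(N, t) = -9*((t*N)*t + 0) = -9*((N*t)*t + 0) = -9*(N*t² + 0) = -9*N*t²)
J(P) = 4*P² (J(P) = (2*P)*(2*P) = 4*P²)
D = -8601 (D = 3 + (20793 - 46605)/3 = 3 + (⅓)*(-25812) = 3 - 8604 = -8601)
J(h(Y(-3, 6), -2))/D = (4*18²)/(-8601) = (4*324)*(-1/8601) = 1296*(-1/8601) = -432/2867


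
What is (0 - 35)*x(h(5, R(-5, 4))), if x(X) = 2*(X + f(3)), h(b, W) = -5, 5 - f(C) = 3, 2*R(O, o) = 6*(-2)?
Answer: 210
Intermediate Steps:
R(O, o) = -6 (R(O, o) = (6*(-2))/2 = (1/2)*(-12) = -6)
f(C) = 2 (f(C) = 5 - 1*3 = 5 - 3 = 2)
x(X) = 4 + 2*X (x(X) = 2*(X + 2) = 2*(2 + X) = 4 + 2*X)
(0 - 35)*x(h(5, R(-5, 4))) = (0 - 35)*(4 + 2*(-5)) = -35*(4 - 10) = -35*(-6) = 210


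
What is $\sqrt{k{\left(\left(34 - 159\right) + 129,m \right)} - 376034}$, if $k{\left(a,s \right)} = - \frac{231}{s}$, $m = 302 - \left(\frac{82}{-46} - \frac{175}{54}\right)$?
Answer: $\frac{2 i \sqrt{13669542962966633}}{381323} \approx 613.22 i$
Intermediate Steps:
$m = \frac{381323}{1242}$ ($m = 302 - \left(82 \left(- \frac{1}{46}\right) - \frac{175}{54}\right) = 302 - \left(- \frac{41}{23} - \frac{175}{54}\right) = 302 - - \frac{6239}{1242} = 302 + \frac{6239}{1242} = \frac{381323}{1242} \approx 307.02$)
$\sqrt{k{\left(\left(34 - 159\right) + 129,m \right)} - 376034} = \sqrt{- \frac{231}{\frac{381323}{1242}} - 376034} = \sqrt{\left(-231\right) \frac{1242}{381323} - 376034} = \sqrt{- \frac{286902}{381323} - 376034} = \sqrt{- \frac{143390699884}{381323}} = \frac{2 i \sqrt{13669542962966633}}{381323}$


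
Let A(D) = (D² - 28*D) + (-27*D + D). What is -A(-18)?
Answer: -1296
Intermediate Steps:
A(D) = D² - 54*D (A(D) = (D² - 28*D) - 26*D = D² - 54*D)
-A(-18) = -(-18)*(-54 - 18) = -(-18)*(-72) = -1*1296 = -1296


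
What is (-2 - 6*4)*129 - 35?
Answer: -3389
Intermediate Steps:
(-2 - 6*4)*129 - 35 = (-2 - 24)*129 - 35 = -26*129 - 35 = -3354 - 35 = -3389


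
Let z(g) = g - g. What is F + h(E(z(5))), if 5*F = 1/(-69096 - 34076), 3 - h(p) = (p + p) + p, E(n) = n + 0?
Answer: 1547579/515860 ≈ 3.0000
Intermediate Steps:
z(g) = 0
E(n) = n
h(p) = 3 - 3*p (h(p) = 3 - ((p + p) + p) = 3 - (2*p + p) = 3 - 3*p)
F = -1/515860 (F = 1/(5*(-69096 - 34076)) = (1/5)/(-103172) = (1/5)*(-1/103172) = -1/515860 ≈ -1.9385e-6)
F + h(E(z(5))) = -1/515860 + (3 - 3*0) = -1/515860 + (3 + 0) = -1/515860 + 3 = 1547579/515860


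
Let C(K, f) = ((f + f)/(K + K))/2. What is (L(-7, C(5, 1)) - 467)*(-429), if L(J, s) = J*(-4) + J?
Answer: 191334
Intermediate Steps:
C(K, f) = f/(2*K) (C(K, f) = ((2*f)/((2*K)))*(½) = ((2*f)*(1/(2*K)))*(½) = (f/K)*(½) = f/(2*K))
L(J, s) = -3*J (L(J, s) = -4*J + J = -3*J)
(L(-7, C(5, 1)) - 467)*(-429) = (-3*(-7) - 467)*(-429) = (21 - 467)*(-429) = -446*(-429) = 191334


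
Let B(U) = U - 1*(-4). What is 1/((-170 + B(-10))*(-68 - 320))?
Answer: 1/68288 ≈ 1.4644e-5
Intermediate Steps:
B(U) = 4 + U (B(U) = U + 4 = 4 + U)
1/((-170 + B(-10))*(-68 - 320)) = 1/((-170 + (4 - 10))*(-68 - 320)) = 1/((-170 - 6)*(-388)) = 1/(-176*(-388)) = 1/68288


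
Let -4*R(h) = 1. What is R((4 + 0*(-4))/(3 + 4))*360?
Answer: -90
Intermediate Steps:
R(h) = -1/4 (R(h) = -1/4*1 = -1/4)
R((4 + 0*(-4))/(3 + 4))*360 = -1/4*360 = -90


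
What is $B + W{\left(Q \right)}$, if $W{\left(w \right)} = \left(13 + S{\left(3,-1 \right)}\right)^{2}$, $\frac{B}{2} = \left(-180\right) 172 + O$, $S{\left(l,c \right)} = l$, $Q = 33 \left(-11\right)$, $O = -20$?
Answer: $-61704$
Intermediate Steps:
$Q = -363$
$B = -61960$ ($B = 2 \left(\left(-180\right) 172 - 20\right) = 2 \left(-30960 - 20\right) = 2 \left(-30980\right) = -61960$)
$W{\left(w \right)} = 256$ ($W{\left(w \right)} = \left(13 + 3\right)^{2} = 16^{2} = 256$)
$B + W{\left(Q \right)} = -61960 + 256 = -61704$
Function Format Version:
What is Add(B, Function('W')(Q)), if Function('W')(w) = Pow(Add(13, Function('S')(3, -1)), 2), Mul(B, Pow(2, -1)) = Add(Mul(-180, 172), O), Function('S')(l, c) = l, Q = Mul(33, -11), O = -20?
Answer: -61704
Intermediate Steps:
Q = -363
B = -61960 (B = Mul(2, Add(Mul(-180, 172), -20)) = Mul(2, Add(-30960, -20)) = Mul(2, -30980) = -61960)
Function('W')(w) = 256 (Function('W')(w) = Pow(Add(13, 3), 2) = Pow(16, 2) = 256)
Add(B, Function('W')(Q)) = Add(-61960, 256) = -61704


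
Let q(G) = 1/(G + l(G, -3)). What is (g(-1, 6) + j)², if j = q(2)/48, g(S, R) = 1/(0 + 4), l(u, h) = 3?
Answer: 3721/57600 ≈ 0.064601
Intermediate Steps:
g(S, R) = ¼ (g(S, R) = 1/4 = ¼)
q(G) = 1/(3 + G) (q(G) = 1/(G + 3) = 1/(3 + G))
j = 1/240 (j = 1/((3 + 2)*48) = (1/48)/5 = (⅕)*(1/48) = 1/240 ≈ 0.0041667)
(g(-1, 6) + j)² = (¼ + 1/240)² = (61/240)² = 3721/57600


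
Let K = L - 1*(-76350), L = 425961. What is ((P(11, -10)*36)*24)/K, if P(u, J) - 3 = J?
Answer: -2016/167437 ≈ -0.012040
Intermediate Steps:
P(u, J) = 3 + J
K = 502311 (K = 425961 - 1*(-76350) = 425961 + 76350 = 502311)
((P(11, -10)*36)*24)/K = (((3 - 10)*36)*24)/502311 = (-7*36*24)*(1/502311) = -252*24*(1/502311) = -6048*1/502311 = -2016/167437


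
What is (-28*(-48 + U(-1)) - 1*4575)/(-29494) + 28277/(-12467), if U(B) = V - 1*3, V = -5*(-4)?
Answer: -787786669/367701698 ≈ -2.1425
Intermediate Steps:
V = 20
U(B) = 17 (U(B) = 20 - 1*3 = 20 - 3 = 17)
(-28*(-48 + U(-1)) - 1*4575)/(-29494) + 28277/(-12467) = (-28*(-48 + 17) - 1*4575)/(-29494) + 28277/(-12467) = (-28*(-31) - 4575)*(-1/29494) + 28277*(-1/12467) = (868 - 4575)*(-1/29494) - 28277/12467 = -3707*(-1/29494) - 28277/12467 = 3707/29494 - 28277/12467 = -787786669/367701698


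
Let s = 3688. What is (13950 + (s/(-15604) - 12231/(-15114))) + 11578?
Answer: 501719119005/19653238 ≈ 25529.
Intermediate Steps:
(13950 + (s/(-15604) - 12231/(-15114))) + 11578 = (13950 + (3688/(-15604) - 12231/(-15114))) + 11578 = (13950 + (3688*(-1/15604) - 12231*(-1/15114))) + 11578 = (13950 + (-922/3901 + 4077/5038)) + 11578 = (13950 + 11259341/19653238) + 11578 = 274173929441/19653238 + 11578 = 501719119005/19653238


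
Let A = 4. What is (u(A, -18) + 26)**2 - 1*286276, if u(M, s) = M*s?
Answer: -284160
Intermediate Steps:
(u(A, -18) + 26)**2 - 1*286276 = (4*(-18) + 26)**2 - 1*286276 = (-72 + 26)**2 - 286276 = (-46)**2 - 286276 = 2116 - 286276 = -284160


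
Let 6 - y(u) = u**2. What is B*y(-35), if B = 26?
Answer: -31694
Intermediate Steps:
y(u) = 6 - u**2
B*y(-35) = 26*(6 - 1*(-35)**2) = 26*(6 - 1*1225) = 26*(6 - 1225) = 26*(-1219) = -31694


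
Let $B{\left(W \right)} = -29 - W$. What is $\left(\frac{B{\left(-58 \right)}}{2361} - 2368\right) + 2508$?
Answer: $\frac{330569}{2361} \approx 140.01$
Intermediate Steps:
$\left(\frac{B{\left(-58 \right)}}{2361} - 2368\right) + 2508 = \left(\frac{-29 - -58}{2361} - 2368\right) + 2508 = \left(\left(-29 + 58\right) \frac{1}{2361} - 2368\right) + 2508 = \left(29 \cdot \frac{1}{2361} - 2368\right) + 2508 = \left(\frac{29}{2361} - 2368\right) + 2508 = - \frac{5590819}{2361} + 2508 = \frac{330569}{2361}$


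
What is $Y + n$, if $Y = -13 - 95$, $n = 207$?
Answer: $99$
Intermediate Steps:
$Y = -108$
$Y + n = -108 + 207 = 99$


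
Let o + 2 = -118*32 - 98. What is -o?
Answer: 3876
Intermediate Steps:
o = -3876 (o = -2 + (-118*32 - 98) = -2 + (-3776 - 98) = -2 - 3874 = -3876)
-o = -1*(-3876) = 3876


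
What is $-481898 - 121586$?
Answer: $-603484$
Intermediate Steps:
$-481898 - 121586 = -603484$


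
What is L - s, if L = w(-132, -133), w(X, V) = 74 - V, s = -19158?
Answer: 19365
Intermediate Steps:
L = 207 (L = 74 - 1*(-133) = 74 + 133 = 207)
L - s = 207 - 1*(-19158) = 207 + 19158 = 19365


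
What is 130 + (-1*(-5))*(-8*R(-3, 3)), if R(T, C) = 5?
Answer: -70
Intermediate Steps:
130 + (-1*(-5))*(-8*R(-3, 3)) = 130 + (-1*(-5))*(-8*5) = 130 + 5*(-40) = 130 - 200 = -70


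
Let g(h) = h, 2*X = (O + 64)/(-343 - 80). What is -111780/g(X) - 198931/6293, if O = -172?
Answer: -5510412661/6293 ≈ -8.7564e+5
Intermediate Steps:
X = 6/47 (X = ((-172 + 64)/(-343 - 80))/2 = (-108/(-423))/2 = (-108*(-1/423))/2 = (½)*(12/47) = 6/47 ≈ 0.12766)
-111780/g(X) - 198931/6293 = -111780/6/47 - 198931/6293 = -111780*47/6 - 198931*1/6293 = -875610 - 198931/6293 = -5510412661/6293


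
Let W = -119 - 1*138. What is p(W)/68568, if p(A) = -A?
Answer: 257/68568 ≈ 0.0037481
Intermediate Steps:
W = -257 (W = -119 - 138 = -257)
p(W)/68568 = -1*(-257)/68568 = 257*(1/68568) = 257/68568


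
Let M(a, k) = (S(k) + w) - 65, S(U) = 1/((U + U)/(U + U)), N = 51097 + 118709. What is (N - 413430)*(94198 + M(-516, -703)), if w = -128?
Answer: -22902117744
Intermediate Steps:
N = 169806
S(U) = 1 (S(U) = 1/((2*U)/((2*U))) = 1/((2*U)*(1/(2*U))) = 1/1 = 1)
M(a, k) = -192 (M(a, k) = (1 - 128) - 65 = -127 - 65 = -192)
(N - 413430)*(94198 + M(-516, -703)) = (169806 - 413430)*(94198 - 192) = -243624*94006 = -22902117744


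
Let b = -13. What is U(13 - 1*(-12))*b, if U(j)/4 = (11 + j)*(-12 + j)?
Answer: -24336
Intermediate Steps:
U(j) = 4*(-12 + j)*(11 + j) (U(j) = 4*((11 + j)*(-12 + j)) = 4*((-12 + j)*(11 + j)) = 4*(-12 + j)*(11 + j))
U(13 - 1*(-12))*b = (-528 - 4*(13 - 1*(-12)) + 4*(13 - 1*(-12))²)*(-13) = (-528 - 4*(13 + 12) + 4*(13 + 12)²)*(-13) = (-528 - 4*25 + 4*25²)*(-13) = (-528 - 100 + 4*625)*(-13) = (-528 - 100 + 2500)*(-13) = 1872*(-13) = -24336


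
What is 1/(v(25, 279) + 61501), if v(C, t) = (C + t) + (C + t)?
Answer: 1/62109 ≈ 1.6101e-5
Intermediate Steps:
v(C, t) = 2*C + 2*t
1/(v(25, 279) + 61501) = 1/((2*25 + 2*279) + 61501) = 1/((50 + 558) + 61501) = 1/(608 + 61501) = 1/62109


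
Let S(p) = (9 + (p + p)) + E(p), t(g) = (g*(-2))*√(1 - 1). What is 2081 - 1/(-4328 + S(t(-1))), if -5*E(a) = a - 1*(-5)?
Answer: 8989921/4320 ≈ 2081.0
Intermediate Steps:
E(a) = -1 - a/5 (E(a) = -(a - 1*(-5))/5 = -(a + 5)/5 = -(5 + a)/5 = -1 - a/5)
t(g) = 0 (t(g) = (-2*g)*√0 = -2*g*0 = 0)
S(p) = 8 + 9*p/5 (S(p) = (9 + (p + p)) + (-1 - p/5) = (9 + 2*p) + (-1 - p/5) = 8 + 9*p/5)
2081 - 1/(-4328 + S(t(-1))) = 2081 - 1/(-4328 + (8 + (9/5)*0)) = 2081 - 1/(-4328 + (8 + 0)) = 2081 - 1/(-4328 + 8) = 2081 - 1/(-4320) = 2081 - 1*(-1/4320) = 2081 + 1/4320 = 8989921/4320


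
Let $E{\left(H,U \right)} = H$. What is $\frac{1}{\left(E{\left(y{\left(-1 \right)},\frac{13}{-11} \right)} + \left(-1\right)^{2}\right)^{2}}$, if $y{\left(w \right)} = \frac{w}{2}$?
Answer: $4$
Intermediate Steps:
$y{\left(w \right)} = \frac{w}{2}$ ($y{\left(w \right)} = w \frac{1}{2} = \frac{w}{2}$)
$\frac{1}{\left(E{\left(y{\left(-1 \right)},\frac{13}{-11} \right)} + \left(-1\right)^{2}\right)^{2}} = \frac{1}{\left(\frac{1}{2} \left(-1\right) + \left(-1\right)^{2}\right)^{2}} = \frac{1}{\left(- \frac{1}{2} + 1\right)^{2}} = \frac{1}{\left(\frac{1}{2}\right)^{2}} = \frac{1}{\frac{1}{4}} = 4$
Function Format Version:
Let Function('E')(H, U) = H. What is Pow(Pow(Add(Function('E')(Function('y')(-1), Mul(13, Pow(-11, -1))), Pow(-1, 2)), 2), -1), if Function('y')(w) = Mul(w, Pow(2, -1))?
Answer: 4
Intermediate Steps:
Function('y')(w) = Mul(Rational(1, 2), w) (Function('y')(w) = Mul(w, Rational(1, 2)) = Mul(Rational(1, 2), w))
Pow(Pow(Add(Function('E')(Function('y')(-1), Mul(13, Pow(-11, -1))), Pow(-1, 2)), 2), -1) = Pow(Pow(Add(Mul(Rational(1, 2), -1), Pow(-1, 2)), 2), -1) = Pow(Pow(Add(Rational(-1, 2), 1), 2), -1) = Pow(Pow(Rational(1, 2), 2), -1) = Pow(Rational(1, 4), -1) = 4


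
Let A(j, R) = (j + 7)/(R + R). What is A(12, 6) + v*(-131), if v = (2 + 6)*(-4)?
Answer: 50323/12 ≈ 4193.6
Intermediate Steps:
A(j, R) = (7 + j)/(2*R) (A(j, R) = (7 + j)/((2*R)) = (7 + j)*(1/(2*R)) = (7 + j)/(2*R))
v = -32 (v = 8*(-4) = -32)
A(12, 6) + v*(-131) = (½)*(7 + 12)/6 - 32*(-131) = (½)*(⅙)*19 + 4192 = 19/12 + 4192 = 50323/12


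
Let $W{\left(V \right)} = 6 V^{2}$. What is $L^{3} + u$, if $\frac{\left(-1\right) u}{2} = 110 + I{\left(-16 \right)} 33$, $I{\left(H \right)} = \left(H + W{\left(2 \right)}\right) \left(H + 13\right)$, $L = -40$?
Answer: $-62636$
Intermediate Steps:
$I{\left(H \right)} = \left(13 + H\right) \left(24 + H\right)$ ($I{\left(H \right)} = \left(H + 6 \cdot 2^{2}\right) \left(H + 13\right) = \left(H + 6 \cdot 4\right) \left(13 + H\right) = \left(H + 24\right) \left(13 + H\right) = \left(24 + H\right) \left(13 + H\right) = \left(13 + H\right) \left(24 + H\right)$)
$u = 1364$ ($u = - 2 \left(110 + \left(312 + \left(-16\right)^{2} + 37 \left(-16\right)\right) 33\right) = - 2 \left(110 + \left(312 + 256 - 592\right) 33\right) = - 2 \left(110 - 792\right) = \left(-2\right) \left(-682\right) = 1364$)
$L^{3} + u = \left(-40\right)^{3} + 1364 = -64000 + 1364 = -62636$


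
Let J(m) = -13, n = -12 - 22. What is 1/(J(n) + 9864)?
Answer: 1/9851 ≈ 0.00010151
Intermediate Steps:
n = -34
1/(J(n) + 9864) = 1/(-13 + 9864) = 1/9851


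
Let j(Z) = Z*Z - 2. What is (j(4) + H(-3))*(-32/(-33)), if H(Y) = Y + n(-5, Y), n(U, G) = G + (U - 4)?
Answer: -32/33 ≈ -0.96970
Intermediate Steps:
j(Z) = -2 + Z**2 (j(Z) = Z**2 - 2 = -2 + Z**2)
n(U, G) = -4 + G + U (n(U, G) = G + (-4 + U) = -4 + G + U)
H(Y) = -9 + 2*Y (H(Y) = Y + (-4 + Y - 5) = Y + (-9 + Y) = -9 + 2*Y)
(j(4) + H(-3))*(-32/(-33)) = ((-2 + 4**2) + (-9 + 2*(-3)))*(-32/(-33)) = ((-2 + 16) + (-9 - 6))*(-32*(-1/33)) = (14 - 15)*(32/33) = -1*32/33 = -32/33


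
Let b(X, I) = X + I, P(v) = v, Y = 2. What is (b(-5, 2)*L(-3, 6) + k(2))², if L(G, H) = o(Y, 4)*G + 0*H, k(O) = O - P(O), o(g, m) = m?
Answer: 1296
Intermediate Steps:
k(O) = 0 (k(O) = O - O = 0)
L(G, H) = 4*G (L(G, H) = 4*G + 0*H = 4*G + 0 = 4*G)
b(X, I) = I + X
(b(-5, 2)*L(-3, 6) + k(2))² = ((2 - 5)*(4*(-3)) + 0)² = (-3*(-12) + 0)² = (36 + 0)² = 36² = 1296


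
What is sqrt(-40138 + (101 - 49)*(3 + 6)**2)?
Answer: I*sqrt(35926) ≈ 189.54*I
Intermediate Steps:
sqrt(-40138 + (101 - 49)*(3 + 6)**2) = sqrt(-40138 + 52*9**2) = sqrt(-40138 + 52*81) = sqrt(-40138 + 4212) = sqrt(-35926) = I*sqrt(35926)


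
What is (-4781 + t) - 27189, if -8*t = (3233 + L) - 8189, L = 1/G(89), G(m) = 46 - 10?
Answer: -9028945/288 ≈ -31351.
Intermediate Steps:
G(m) = 36
L = 1/36 ≈ 0.027778
t = 178415/288 (t = -((3233 + 1/36) - 8189)/8 = -(116389/36 - 8189)/8 = -1/8*(-178415/36) = 178415/288 ≈ 619.50)
(-4781 + t) - 27189 = (-4781 + 178415/288) - 27189 = -1198513/288 - 27189 = -9028945/288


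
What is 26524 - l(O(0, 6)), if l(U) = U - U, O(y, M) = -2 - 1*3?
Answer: 26524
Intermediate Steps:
O(y, M) = -5 (O(y, M) = -2 - 3 = -5)
l(U) = 0
26524 - l(O(0, 6)) = 26524 - 1*0 = 26524 + 0 = 26524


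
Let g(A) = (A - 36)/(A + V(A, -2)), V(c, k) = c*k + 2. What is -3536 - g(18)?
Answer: -28297/8 ≈ -3537.1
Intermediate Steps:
V(c, k) = 2 + c*k
g(A) = (-36 + A)/(2 - A) (g(A) = (A - 36)/(A + (2 + A*(-2))) = (-36 + A)/(A + (2 - 2*A)) = (-36 + A)/(2 - A))
-3536 - g(18) = -3536 - (-36 + 18)/(2 - 1*18) = -3536 - (-18)/(2 - 18) = -3536 - (-18)/(-16) = -3536 - (-1)*(-18)/16 = -3536 - 1*9/8 = -3536 - 9/8 = -28297/8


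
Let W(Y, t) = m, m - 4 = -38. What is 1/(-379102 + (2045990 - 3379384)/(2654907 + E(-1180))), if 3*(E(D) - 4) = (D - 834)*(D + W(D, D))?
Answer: -10409729/3946353083540 ≈ -2.6378e-6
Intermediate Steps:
m = -34 (m = 4 - 38 = -34)
W(Y, t) = -34
E(D) = 4 + (-834 + D)*(-34 + D)/3 (E(D) = 4 + ((D - 834)*(D - 34))/3 = 4 + ((-834 + D)*(-34 + D))/3 = 4 + (-834 + D)*(-34 + D)/3)
1/(-379102 + (2045990 - 3379384)/(2654907 + E(-1180))) = 1/(-379102 + (2045990 - 3379384)/(2654907 + (9456 - 868/3*(-1180) + (1/3)*(-1180)**2))) = 1/(-379102 - 1333394/(2654907 + (9456 + 1024240/3 + (1/3)*1392400))) = 1/(-379102 - 1333394/(2654907 + (9456 + 1024240/3 + 1392400/3))) = 1/(-379102 - 1333394/(2654907 + 2445008/3)) = 1/(-379102 - 1333394/10409729/3) = 1/(-379102 - 1333394*3/10409729) = 1/(-379102 - 4000182/10409729) = 1/(-3946353083540/10409729) = -10409729/3946353083540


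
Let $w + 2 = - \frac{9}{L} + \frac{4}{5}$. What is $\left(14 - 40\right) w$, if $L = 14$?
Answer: $\frac{1677}{35} \approx 47.914$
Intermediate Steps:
$w = - \frac{129}{70}$ ($w = -2 + \left(- \frac{9}{14} + \frac{4}{5}\right) = -2 + \frac{11}{70} = - \frac{129}{70} \approx -1.8429$)
$\left(14 - 40\right) w = \left(14 - 40\right) \left(- \frac{129}{70}\right) = \left(-26\right) \left(- \frac{129}{70}\right) = \frac{1677}{35}$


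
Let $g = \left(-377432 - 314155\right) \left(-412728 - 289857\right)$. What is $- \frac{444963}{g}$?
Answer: $- \frac{148321}{161966217465} \approx -9.1575 \cdot 10^{-7}$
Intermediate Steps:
$g = 485898652395$ ($g = \left(-691587\right) \left(-702585\right) = 485898652395$)
$- \frac{444963}{g} = - \frac{444963}{485898652395} = \left(-444963\right) \frac{1}{485898652395} = - \frac{148321}{161966217465}$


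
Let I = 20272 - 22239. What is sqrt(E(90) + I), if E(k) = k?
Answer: I*sqrt(1877) ≈ 43.324*I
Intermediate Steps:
I = -1967
sqrt(E(90) + I) = sqrt(90 - 1967) = sqrt(-1877) = I*sqrt(1877)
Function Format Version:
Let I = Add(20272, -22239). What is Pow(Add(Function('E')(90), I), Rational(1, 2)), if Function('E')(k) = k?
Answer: Mul(I, Pow(1877, Rational(1, 2))) ≈ Mul(43.324, I)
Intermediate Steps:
I = -1967
Pow(Add(Function('E')(90), I), Rational(1, 2)) = Pow(Add(90, -1967), Rational(1, 2)) = Pow(-1877, Rational(1, 2)) = Mul(I, Pow(1877, Rational(1, 2)))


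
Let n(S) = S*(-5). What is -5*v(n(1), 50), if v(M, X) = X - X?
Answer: 0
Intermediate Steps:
n(S) = -5*S
v(M, X) = 0
-5*v(n(1), 50) = -5*0 = 0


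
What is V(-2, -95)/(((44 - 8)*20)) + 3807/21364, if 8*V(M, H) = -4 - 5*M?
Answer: 919021/5127360 ≈ 0.17924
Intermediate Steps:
V(M, H) = -½ - 5*M/8 (V(M, H) = (-4 - 5*M)/8 = -½ - 5*M/8)
V(-2, -95)/(((44 - 8)*20)) + 3807/21364 = (-½ - 5/8*(-2))/(((44 - 8)*20)) + 3807/21364 = (-½ + 5/4)/((36*20)) + 3807*(1/21364) = (¾)/720 + 3807/21364 = (¾)*(1/720) + 3807/21364 = 1/960 + 3807/21364 = 919021/5127360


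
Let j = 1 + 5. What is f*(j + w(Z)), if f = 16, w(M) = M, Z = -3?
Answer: 48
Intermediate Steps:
j = 6
f*(j + w(Z)) = 16*(6 - 3) = 16*3 = 48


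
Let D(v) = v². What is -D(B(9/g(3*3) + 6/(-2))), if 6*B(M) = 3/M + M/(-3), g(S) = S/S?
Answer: -1/16 ≈ -0.062500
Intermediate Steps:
g(S) = 1
B(M) = 1/(2*M) - M/18 (B(M) = (3/M + M/(-3))/6 = (3/M + M*(-⅓))/6 = (3/M - M/3)/6 = 1/(2*M) - M/18)
-D(B(9/g(3*3) + 6/(-2))) = -((9 - (9/1 + 6/(-2))²)/(18*(9/1 + 6/(-2))))² = -((9 - (9*1 + 6*(-½))²)/(18*(9*1 + 6*(-½))))² = -((9 - (9 - 3)²)/(18*(9 - 3)))² = -((1/18)*(9 - 1*6²)/6)² = -((1/18)*(⅙)*(9 - 1*36))² = -((1/18)*(⅙)*(9 - 36))² = -((1/18)*(⅙)*(-27))² = -(-¼)² = -1*1/16 = -1/16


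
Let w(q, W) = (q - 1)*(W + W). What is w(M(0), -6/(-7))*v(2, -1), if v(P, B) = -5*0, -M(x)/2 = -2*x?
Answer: 0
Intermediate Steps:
M(x) = 4*x (M(x) = -(-4)*x = 4*x)
v(P, B) = 0
w(q, W) = 2*W*(-1 + q) (w(q, W) = (-1 + q)*(2*W) = 2*W*(-1 + q))
w(M(0), -6/(-7))*v(2, -1) = (2*(-6/(-7))*(-1 + 4*0))*0 = (2*(-6*(-1/7))*(-1 + 0))*0 = (2*(6/7)*(-1))*0 = -12/7*0 = 0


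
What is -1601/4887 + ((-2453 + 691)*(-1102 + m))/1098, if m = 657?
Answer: 212782774/298107 ≈ 713.78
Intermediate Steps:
-1601/4887 + ((-2453 + 691)*(-1102 + m))/1098 = -1601/4887 + ((-2453 + 691)*(-1102 + 657))/1098 = -1601*1/4887 - 1762*(-445)*(1/1098) = -1601/4887 + 784090*(1/1098) = -1601/4887 + 392045/549 = 212782774/298107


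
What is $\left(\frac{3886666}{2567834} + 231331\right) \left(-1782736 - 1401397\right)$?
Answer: $- \frac{945724904564572380}{1283917} \approx -7.3659 \cdot 10^{11}$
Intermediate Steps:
$\left(\frac{3886666}{2567834} + 231331\right) \left(-1782736 - 1401397\right) = \left(3886666 \cdot \frac{1}{2567834} + 231331\right) \left(-3184133\right) = \left(\frac{1943333}{1283917} + 231331\right) \left(-3184133\right) = \frac{297011746860}{1283917} \left(-3184133\right) = - \frac{945724904564572380}{1283917}$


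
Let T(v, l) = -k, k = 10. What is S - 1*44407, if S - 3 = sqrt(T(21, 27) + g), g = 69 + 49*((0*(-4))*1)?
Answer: -44404 + sqrt(59) ≈ -44396.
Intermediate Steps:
T(v, l) = -10 (T(v, l) = -1*10 = -10)
g = 69 (g = 69 + 49*(0*1) = 69 + 49*0 = 69 + 0 = 69)
S = 3 + sqrt(59) (S = 3 + sqrt(-10 + 69) = 3 + sqrt(59) ≈ 10.681)
S - 1*44407 = (3 + sqrt(59)) - 1*44407 = (3 + sqrt(59)) - 44407 = -44404 + sqrt(59)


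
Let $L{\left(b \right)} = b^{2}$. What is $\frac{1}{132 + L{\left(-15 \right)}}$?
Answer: $\frac{1}{357} \approx 0.0028011$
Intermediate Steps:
$\frac{1}{132 + L{\left(-15 \right)}} = \frac{1}{132 + \left(-15\right)^{2}} = \frac{1}{132 + 225} = \frac{1}{357}$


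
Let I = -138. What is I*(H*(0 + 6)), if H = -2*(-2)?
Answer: -3312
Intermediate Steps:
H = 4
I*(H*(0 + 6)) = -552*(0 + 6) = -552*6 = -138*24 = -3312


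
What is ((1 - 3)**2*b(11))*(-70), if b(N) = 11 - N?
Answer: 0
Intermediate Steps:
((1 - 3)**2*b(11))*(-70) = ((1 - 3)**2*(11 - 1*11))*(-70) = ((-2)**2*(11 - 11))*(-70) = (4*0)*(-70) = 0*(-70) = 0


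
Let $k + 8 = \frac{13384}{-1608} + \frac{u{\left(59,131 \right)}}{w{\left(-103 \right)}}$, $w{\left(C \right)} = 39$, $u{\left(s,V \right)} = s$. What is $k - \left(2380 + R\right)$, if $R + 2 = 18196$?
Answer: $- \frac{17932854}{871} \approx -20589.0$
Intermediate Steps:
$R = 18194$ ($R = -2 + 18196 = 18194$)
$k = - \frac{12900}{871}$ ($k = -8 + \left(\frac{13384}{-1608} + \frac{59}{39}\right) = -8 + \left(13384 \left(- \frac{1}{1608}\right) + 59 \cdot \frac{1}{39}\right) = -8 + \left(- \frac{1673}{201} + \frac{59}{39}\right) = -8 - \frac{5932}{871} = - \frac{12900}{871} \approx -14.811$)
$k - \left(2380 + R\right) = - \frac{12900}{871} - 20574 = - \frac{17932854}{871}$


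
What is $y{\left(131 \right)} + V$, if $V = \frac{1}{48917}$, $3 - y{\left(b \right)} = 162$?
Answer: $- \frac{7777802}{48917} \approx -159.0$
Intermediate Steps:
$y{\left(b \right)} = -159$ ($y{\left(b \right)} = 3 - 162 = -159$)
$V = \frac{1}{48917} \approx 2.0443 \cdot 10^{-5}$
$y{\left(131 \right)} + V = -159 + \frac{1}{48917} = - \frac{7777802}{48917}$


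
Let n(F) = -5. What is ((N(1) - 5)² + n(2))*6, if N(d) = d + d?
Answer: 24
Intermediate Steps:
N(d) = 2*d
((N(1) - 5)² + n(2))*6 = ((2*1 - 5)² - 5)*6 = ((2 - 5)² - 5)*6 = ((-3)² - 5)*6 = (9 - 5)*6 = 4*6 = 24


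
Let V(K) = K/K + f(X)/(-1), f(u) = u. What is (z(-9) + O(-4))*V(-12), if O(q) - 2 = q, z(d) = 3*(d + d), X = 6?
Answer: 280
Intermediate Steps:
z(d) = 6*d (z(d) = 3*(2*d) = 6*d)
O(q) = 2 + q
V(K) = -5 (V(K) = K/K + 6/(-1) = 1 + 6*(-1) = 1 - 6 = -5)
(z(-9) + O(-4))*V(-12) = (6*(-9) + (2 - 4))*(-5) = (-54 - 2)*(-5) = -56*(-5) = 280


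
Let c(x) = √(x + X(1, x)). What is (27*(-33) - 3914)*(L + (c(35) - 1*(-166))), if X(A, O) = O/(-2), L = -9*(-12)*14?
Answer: -8062790 - 4805*√70/2 ≈ -8.0829e+6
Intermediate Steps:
L = 1512 (L = 108*14 = 1512)
X(A, O) = -O/2 (X(A, O) = O*(-½) = -O/2)
c(x) = √2*√x/2 (c(x) = √(x - x/2) = √(x/2) = √2*√x/2)
(27*(-33) - 3914)*(L + (c(35) - 1*(-166))) = (27*(-33) - 3914)*(1512 + (√2*√35/2 - 1*(-166))) = (-891 - 3914)*(1512 + (√70/2 + 166)) = -4805*(1512 + (166 + √70/2)) = -4805*(1678 + √70/2) = -8062790 - 4805*√70/2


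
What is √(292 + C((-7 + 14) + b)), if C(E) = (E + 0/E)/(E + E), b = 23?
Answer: 3*√130/2 ≈ 17.103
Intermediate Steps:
C(E) = ½ (C(E) = (E + 0)/((2*E)) = E*(1/(2*E)) = ½)
√(292 + C((-7 + 14) + b)) = √(292 + ½) = √(585/2) = 3*√130/2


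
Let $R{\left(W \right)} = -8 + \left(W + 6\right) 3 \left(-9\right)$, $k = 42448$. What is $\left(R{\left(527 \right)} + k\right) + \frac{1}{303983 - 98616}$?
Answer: $\frac{5760338984}{205367} \approx 28049.0$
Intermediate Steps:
$R{\left(W \right)} = -170 - 27 W$ ($R{\left(W \right)} = -8 + \left(6 + W\right) 3 \left(-9\right) = -8 + \left(18 + 3 W\right) \left(-9\right) = -8 - \left(162 + 27 W\right) = -170 - 27 W$)
$\left(R{\left(527 \right)} + k\right) + \frac{1}{303983 - 98616} = \left(\left(-170 - 14229\right) + 42448\right) + \frac{1}{303983 - 98616} = \left(\left(-170 - 14229\right) + 42448\right) + \frac{1}{205367} = \left(-14399 + 42448\right) + \frac{1}{205367} = 28049 + \frac{1}{205367} = \frac{5760338984}{205367}$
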